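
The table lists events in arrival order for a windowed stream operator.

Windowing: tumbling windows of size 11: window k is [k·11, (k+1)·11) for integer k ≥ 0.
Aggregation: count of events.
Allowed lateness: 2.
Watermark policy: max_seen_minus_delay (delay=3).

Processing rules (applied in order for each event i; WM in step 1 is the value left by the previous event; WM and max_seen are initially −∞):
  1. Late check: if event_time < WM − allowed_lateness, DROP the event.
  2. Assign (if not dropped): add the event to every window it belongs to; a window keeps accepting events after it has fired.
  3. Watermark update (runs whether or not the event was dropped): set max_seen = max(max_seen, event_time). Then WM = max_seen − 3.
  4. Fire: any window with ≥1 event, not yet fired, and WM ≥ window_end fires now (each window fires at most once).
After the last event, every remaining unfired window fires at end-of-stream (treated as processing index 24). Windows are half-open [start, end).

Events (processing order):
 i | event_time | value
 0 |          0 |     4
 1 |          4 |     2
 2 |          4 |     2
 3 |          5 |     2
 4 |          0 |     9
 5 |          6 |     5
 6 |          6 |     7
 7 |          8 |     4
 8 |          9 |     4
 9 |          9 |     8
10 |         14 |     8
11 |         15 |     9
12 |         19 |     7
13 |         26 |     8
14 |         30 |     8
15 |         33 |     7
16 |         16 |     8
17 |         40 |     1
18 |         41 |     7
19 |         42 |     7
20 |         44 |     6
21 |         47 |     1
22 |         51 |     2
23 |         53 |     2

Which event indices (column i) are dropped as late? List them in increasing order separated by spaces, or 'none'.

i=0 t=0 v=4: → [0,11); WM=-3
i=1 t=4 v=2: → [0,11); WM=1
i=2 t=4 v=2: → [0,11); WM=1
i=3 t=5 v=2: → [0,11); WM=2
i=4 t=0 v=9: → [0,11); WM=2
i=5 t=6 v=5: → [0,11); WM=3
i=6 t=6 v=7: → [0,11); WM=3
i=7 t=8 v=4: → [0,11); WM=5
i=8 t=9 v=4: → [0,11); WM=6
i=9 t=9 v=8: → [0,11); WM=6
i=10 t=14 v=8: → [11,22); WM=11; [0,11) fires=10
i=11 t=15 v=9: → [11,22); WM=12
i=12 t=19 v=7: → [11,22); WM=16
i=13 t=26 v=8: → [22,33); WM=23; [11,22) fires=3
i=14 t=30 v=8: → [22,33); WM=27
i=15 t=33 v=7: → [33,44); WM=30
i=16 t=16 v=8: DROP (t<30-2); WM=30
i=17 t=40 v=1: → [33,44); WM=37; [22,33) fires=2
i=18 t=41 v=7: → [33,44); WM=38
i=19 t=42 v=7: → [33,44); WM=39
i=20 t=44 v=6: → [44,55); WM=41
i=21 t=47 v=1: → [44,55); WM=44; [33,44) fires=4
i=22 t=51 v=2: → [44,55); WM=48
i=23 t=53 v=2: → [44,55); WM=50

16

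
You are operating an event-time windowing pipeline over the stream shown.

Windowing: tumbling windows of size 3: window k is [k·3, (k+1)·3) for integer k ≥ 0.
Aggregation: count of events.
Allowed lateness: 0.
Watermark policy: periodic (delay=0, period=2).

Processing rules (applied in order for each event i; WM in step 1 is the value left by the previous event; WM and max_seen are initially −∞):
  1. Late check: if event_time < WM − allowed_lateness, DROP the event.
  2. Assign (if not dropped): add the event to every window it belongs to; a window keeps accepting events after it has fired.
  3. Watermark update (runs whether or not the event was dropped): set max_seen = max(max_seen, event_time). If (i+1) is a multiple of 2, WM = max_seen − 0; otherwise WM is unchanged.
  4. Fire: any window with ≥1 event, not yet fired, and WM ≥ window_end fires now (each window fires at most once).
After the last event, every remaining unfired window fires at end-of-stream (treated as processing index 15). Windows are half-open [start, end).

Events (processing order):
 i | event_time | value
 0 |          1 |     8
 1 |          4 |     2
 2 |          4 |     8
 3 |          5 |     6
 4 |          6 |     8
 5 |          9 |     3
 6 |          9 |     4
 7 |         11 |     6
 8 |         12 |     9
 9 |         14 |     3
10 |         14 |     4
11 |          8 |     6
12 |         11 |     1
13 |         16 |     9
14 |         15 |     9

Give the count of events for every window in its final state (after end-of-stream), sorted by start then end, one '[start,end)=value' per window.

[0,3)=1 [3,6)=3 [6,9)=1 [9,12)=3 [12,15)=3 [15,18)=1

i=0 t=1 v=8: → [0,3); WM=−∞
i=1 t=4 v=2: → [3,6); WM=4; [0,3) fires=1
i=2 t=4 v=8: → [3,6); WM=4
i=3 t=5 v=6: → [3,6); WM=5
i=4 t=6 v=8: → [6,9); WM=5
i=5 t=9 v=3: → [9,12); WM=9; [3,6) fires=3 [6,9) fires=1
i=6 t=9 v=4: → [9,12); WM=9
i=7 t=11 v=6: → [9,12); WM=11
i=8 t=12 v=9: → [12,15); WM=11
i=9 t=14 v=3: → [12,15); WM=14; [9,12) fires=3
i=10 t=14 v=4: → [12,15); WM=14
i=11 t=8 v=6: DROP (t<14-0); WM=14
i=12 t=11 v=1: DROP (t<14-0); WM=14
i=13 t=16 v=9: → [15,18); WM=16; [12,15) fires=3
i=14 t=15 v=9: DROP (t<16-0); WM=16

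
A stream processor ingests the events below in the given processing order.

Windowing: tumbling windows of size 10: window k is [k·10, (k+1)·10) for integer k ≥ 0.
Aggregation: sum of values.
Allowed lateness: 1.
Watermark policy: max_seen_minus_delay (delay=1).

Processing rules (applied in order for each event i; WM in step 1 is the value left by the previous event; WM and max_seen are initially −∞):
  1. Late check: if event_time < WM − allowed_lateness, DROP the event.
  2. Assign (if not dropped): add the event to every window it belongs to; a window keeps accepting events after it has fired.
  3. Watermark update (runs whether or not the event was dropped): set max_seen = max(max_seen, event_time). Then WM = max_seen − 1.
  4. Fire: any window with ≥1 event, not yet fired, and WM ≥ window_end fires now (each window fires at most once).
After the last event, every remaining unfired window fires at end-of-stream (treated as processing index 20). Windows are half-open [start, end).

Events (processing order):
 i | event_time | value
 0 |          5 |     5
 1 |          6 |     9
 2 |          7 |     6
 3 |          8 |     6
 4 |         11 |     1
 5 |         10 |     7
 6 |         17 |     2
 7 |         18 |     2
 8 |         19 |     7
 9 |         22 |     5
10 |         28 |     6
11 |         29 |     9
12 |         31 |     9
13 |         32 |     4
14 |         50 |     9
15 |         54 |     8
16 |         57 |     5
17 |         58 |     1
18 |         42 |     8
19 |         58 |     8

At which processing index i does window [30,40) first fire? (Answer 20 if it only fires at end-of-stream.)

i=0 t=5 v=5: → [0,10); WM=4
i=1 t=6 v=9: → [0,10); WM=5
i=2 t=7 v=6: → [0,10); WM=6
i=3 t=8 v=6: → [0,10); WM=7
i=4 t=11 v=1: → [10,20); WM=10; [0,10) fires=26
i=5 t=10 v=7: → [10,20); WM=10
i=6 t=17 v=2: → [10,20); WM=16
i=7 t=18 v=2: → [10,20); WM=17
i=8 t=19 v=7: → [10,20); WM=18
i=9 t=22 v=5: → [20,30); WM=21; [10,20) fires=19
i=10 t=28 v=6: → [20,30); WM=27
i=11 t=29 v=9: → [20,30); WM=28
i=12 t=31 v=9: → [30,40); WM=30; [20,30) fires=20
i=13 t=32 v=4: → [30,40); WM=31
i=14 t=50 v=9: → [50,60); WM=49; [30,40) fires=13
i=15 t=54 v=8: → [50,60); WM=53
i=16 t=57 v=5: → [50,60); WM=56
i=17 t=58 v=1: → [50,60); WM=57
i=18 t=42 v=8: DROP (t<57-1); WM=57
i=19 t=58 v=8: → [50,60); WM=57

14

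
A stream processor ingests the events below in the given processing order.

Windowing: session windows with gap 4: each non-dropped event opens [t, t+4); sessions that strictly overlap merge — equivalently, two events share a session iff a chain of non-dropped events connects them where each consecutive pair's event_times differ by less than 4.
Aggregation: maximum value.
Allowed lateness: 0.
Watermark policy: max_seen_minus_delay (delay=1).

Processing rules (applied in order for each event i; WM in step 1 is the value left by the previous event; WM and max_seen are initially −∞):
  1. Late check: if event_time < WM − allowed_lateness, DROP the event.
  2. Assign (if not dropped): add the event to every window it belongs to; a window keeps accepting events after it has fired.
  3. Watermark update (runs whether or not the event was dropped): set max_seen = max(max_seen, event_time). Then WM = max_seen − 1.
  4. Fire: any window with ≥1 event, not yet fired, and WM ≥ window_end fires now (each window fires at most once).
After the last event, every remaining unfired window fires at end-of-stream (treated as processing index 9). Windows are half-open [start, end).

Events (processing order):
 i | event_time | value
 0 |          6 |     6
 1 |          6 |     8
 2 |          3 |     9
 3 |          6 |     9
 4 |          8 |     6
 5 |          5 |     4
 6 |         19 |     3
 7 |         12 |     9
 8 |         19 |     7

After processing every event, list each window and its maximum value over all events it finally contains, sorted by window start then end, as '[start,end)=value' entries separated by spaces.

[6,12)=9 [19,23)=7

i=0 t=6 v=6: → [6,10); WM=5
i=1 t=6 v=8: → [6,10); WM=5
i=2 t=3 v=9: DROP (t<5-0); WM=5
i=3 t=6 v=9: → [6,10); WM=5
i=4 t=8 v=6: → [6,12); WM=7
i=5 t=5 v=4: DROP (t<7-0); WM=7
i=6 t=19 v=3: → [19,23); WM=18
i=7 t=12 v=9: DROP (t<18-0); WM=18
i=8 t=19 v=7: → [19,23); WM=18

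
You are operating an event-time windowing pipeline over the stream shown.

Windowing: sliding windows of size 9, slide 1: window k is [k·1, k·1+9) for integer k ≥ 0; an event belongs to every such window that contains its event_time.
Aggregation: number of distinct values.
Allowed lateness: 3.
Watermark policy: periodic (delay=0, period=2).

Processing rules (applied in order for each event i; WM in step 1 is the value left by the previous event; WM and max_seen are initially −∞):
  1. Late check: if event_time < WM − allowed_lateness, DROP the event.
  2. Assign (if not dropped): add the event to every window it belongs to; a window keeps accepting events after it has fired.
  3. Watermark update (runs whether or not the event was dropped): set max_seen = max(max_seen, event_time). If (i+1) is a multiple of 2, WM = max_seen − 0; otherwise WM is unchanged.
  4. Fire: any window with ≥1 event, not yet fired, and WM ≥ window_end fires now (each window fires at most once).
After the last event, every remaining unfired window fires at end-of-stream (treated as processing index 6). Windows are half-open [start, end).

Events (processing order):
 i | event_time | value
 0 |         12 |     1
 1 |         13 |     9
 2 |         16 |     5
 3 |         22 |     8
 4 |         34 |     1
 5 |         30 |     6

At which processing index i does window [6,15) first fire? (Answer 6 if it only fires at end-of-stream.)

i=0 t=12 v=1: → [12,21),[11,20),[10,19),[9,18),[8,17),[7,16),[6,15),[5,14),[4,13); WM=−∞
i=1 t=13 v=9: → [13,22),[12,21),[11,20),[10,19),[9,18),[8,17),[7,16),[6,15),[5,14); WM=13; [4,13) fires=1
i=2 t=16 v=5: → [16,25),[15,24),[14,23),[13,22),[12,21),[11,20),[10,19),[9,18),[8,17); WM=13
i=3 t=22 v=8: → [22,31),[21,30),[20,29),[19,28),[18,27),[17,26),[16,25),[15,24),[14,23); WM=22; [5,14) fires=2 [6,15) fires=2 [7,16) fires=2 [8,17) fires=3 [9,18) fires=3 [10,19) fires=3 [11,20) fires=3 [12,21) fires=3 [13,22) fires=2
i=4 t=34 v=1: → [34,43),[33,42),[32,41),[31,40),[30,39),[29,38),[28,37),[27,36),[26,35); WM=22
i=5 t=30 v=6: → [30,39),[29,38),[28,37),[27,36),[26,35),[25,34),[24,33),[23,32),[22,31); WM=34; [14,23) fires=2 [15,24) fires=2 [16,25) fires=2 [17,26) fires=1 [18,27) fires=1 [19,28) fires=1 [20,29) fires=1 [21,30) fires=1 [22,31) fires=2 [23,32) fires=1 [24,33) fires=1 [25,34) fires=1

3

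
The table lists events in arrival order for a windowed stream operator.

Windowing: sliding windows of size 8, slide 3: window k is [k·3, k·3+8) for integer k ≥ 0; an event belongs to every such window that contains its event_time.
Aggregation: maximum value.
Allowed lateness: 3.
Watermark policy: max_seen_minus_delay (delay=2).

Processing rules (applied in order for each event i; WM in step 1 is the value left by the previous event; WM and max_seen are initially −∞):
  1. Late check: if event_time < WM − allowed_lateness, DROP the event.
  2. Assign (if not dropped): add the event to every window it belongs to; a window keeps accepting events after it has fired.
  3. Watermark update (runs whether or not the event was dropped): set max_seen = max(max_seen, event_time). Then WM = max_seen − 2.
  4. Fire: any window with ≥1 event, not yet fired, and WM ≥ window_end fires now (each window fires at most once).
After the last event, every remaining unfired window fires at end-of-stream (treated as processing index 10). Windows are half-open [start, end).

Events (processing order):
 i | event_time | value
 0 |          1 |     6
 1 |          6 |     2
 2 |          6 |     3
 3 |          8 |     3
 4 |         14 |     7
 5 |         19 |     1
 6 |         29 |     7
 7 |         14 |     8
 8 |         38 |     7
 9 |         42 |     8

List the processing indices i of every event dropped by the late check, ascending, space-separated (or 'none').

7

i=0 t=1 v=6: → [0,8); WM=-1
i=1 t=6 v=2: → [6,14),[3,11),[0,8); WM=4
i=2 t=6 v=3: → [6,14),[3,11),[0,8); WM=4
i=3 t=8 v=3: → [6,14),[3,11); WM=6
i=4 t=14 v=7: → [12,20),[9,17); WM=12; [0,8) fires=6 [3,11) fires=3
i=5 t=19 v=1: → [18,26),[15,23),[12,20); WM=17; [6,14) fires=3 [9,17) fires=7
i=6 t=29 v=7: → [27,35),[24,32); WM=27; [12,20) fires=7 [15,23) fires=1 [18,26) fires=1
i=7 t=14 v=8: DROP (t<27-3); WM=27
i=8 t=38 v=7: → [36,44),[33,41); WM=36; [24,32) fires=7 [27,35) fires=7
i=9 t=42 v=8: → [42,50),[39,47),[36,44); WM=40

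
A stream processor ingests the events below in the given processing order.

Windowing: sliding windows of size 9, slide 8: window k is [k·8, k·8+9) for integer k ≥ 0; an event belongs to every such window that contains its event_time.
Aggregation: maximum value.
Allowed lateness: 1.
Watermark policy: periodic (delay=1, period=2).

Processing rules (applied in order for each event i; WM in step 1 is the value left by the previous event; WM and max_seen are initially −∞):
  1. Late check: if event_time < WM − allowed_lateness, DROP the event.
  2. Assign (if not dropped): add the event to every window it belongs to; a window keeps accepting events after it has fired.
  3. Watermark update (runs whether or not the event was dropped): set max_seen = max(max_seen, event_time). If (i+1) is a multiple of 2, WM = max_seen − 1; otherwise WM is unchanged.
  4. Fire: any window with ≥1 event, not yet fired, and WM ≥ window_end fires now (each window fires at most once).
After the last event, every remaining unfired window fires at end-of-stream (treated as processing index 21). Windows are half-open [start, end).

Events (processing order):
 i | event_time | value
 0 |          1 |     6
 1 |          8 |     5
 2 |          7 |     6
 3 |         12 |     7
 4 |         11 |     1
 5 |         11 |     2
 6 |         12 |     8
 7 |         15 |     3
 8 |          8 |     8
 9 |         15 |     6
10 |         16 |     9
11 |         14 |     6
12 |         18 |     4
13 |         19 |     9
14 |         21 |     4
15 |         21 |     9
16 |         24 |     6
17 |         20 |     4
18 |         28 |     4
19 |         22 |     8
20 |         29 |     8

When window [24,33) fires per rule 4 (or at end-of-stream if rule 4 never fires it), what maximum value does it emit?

i=0 t=1 v=6: → [0,9); WM=−∞
i=1 t=8 v=5: → [8,17),[0,9); WM=7
i=2 t=7 v=6: → [0,9); WM=7
i=3 t=12 v=7: → [8,17); WM=11; [0,9) fires=6
i=4 t=11 v=1: → [8,17); WM=11
i=5 t=11 v=2: → [8,17); WM=11
i=6 t=12 v=8: → [8,17); WM=11
i=7 t=15 v=3: → [8,17); WM=14
i=8 t=8 v=8: DROP (t<14-1); WM=14
i=9 t=15 v=6: → [8,17); WM=14
i=10 t=16 v=9: → [16,25),[8,17); WM=14
i=11 t=14 v=6: → [8,17); WM=15
i=12 t=18 v=4: → [16,25); WM=15
i=13 t=19 v=9: → [16,25); WM=18; [8,17) fires=9
i=14 t=21 v=4: → [16,25); WM=18
i=15 t=21 v=9: → [16,25); WM=20
i=16 t=24 v=6: → [24,33),[16,25); WM=20
i=17 t=20 v=4: → [16,25); WM=23
i=18 t=28 v=4: → [24,33); WM=23
i=19 t=22 v=8: → [16,25); WM=27; [16,25) fires=9
i=20 t=29 v=8: → [24,33); WM=27

8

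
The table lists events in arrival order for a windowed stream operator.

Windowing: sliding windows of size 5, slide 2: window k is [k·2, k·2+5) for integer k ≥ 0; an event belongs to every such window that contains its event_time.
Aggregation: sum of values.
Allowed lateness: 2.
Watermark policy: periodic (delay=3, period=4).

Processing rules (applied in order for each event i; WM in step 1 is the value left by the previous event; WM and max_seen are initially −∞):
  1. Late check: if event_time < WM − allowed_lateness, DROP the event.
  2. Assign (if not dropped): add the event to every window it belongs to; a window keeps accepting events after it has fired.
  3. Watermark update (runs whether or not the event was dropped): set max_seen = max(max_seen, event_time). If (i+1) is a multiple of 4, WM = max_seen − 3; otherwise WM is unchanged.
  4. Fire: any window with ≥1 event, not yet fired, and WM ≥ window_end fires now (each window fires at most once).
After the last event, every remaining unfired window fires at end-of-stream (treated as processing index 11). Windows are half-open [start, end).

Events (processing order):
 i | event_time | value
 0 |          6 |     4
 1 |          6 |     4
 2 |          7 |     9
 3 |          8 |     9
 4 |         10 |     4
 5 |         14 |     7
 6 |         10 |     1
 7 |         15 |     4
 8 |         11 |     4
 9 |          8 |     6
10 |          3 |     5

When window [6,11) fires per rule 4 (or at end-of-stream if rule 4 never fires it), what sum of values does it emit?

i=0 t=6 v=4: → [6,11),[4,9),[2,7); WM=−∞
i=1 t=6 v=4: → [6,11),[4,9),[2,7); WM=−∞
i=2 t=7 v=9: → [6,11),[4,9); WM=−∞
i=3 t=8 v=9: → [8,13),[6,11),[4,9); WM=5
i=4 t=10 v=4: → [10,15),[8,13),[6,11); WM=5
i=5 t=14 v=7: → [14,19),[12,17),[10,15); WM=5
i=6 t=10 v=1: → [10,15),[8,13),[6,11); WM=5
i=7 t=15 v=4: → [14,19),[12,17); WM=12; [2,7) fires=8 [4,9) fires=26 [6,11) fires=31
i=8 t=11 v=4: → [10,15),[8,13); WM=12
i=9 t=8 v=6: DROP (t<12-2); WM=12
i=10 t=3 v=5: DROP (t<12-2); WM=12

31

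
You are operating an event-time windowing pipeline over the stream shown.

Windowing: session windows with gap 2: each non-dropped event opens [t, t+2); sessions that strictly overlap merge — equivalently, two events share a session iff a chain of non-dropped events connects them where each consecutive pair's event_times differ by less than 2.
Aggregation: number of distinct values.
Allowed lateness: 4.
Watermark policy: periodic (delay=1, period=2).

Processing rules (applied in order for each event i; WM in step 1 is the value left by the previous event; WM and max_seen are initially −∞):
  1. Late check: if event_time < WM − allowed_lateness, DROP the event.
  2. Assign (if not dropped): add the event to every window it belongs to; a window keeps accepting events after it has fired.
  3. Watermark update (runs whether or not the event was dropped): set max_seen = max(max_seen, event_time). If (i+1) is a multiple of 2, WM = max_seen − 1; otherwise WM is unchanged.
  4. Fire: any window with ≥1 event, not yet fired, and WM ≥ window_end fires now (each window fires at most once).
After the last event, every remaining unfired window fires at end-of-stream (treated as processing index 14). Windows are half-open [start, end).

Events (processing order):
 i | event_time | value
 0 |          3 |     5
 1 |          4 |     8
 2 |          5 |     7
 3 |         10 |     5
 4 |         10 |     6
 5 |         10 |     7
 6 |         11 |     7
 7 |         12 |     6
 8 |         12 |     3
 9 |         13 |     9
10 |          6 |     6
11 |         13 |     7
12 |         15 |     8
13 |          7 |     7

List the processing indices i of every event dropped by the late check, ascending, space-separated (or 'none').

10 13

i=0 t=3 v=5: → [3,5); WM=−∞
i=1 t=4 v=8: → [3,6); WM=3
i=2 t=5 v=7: → [3,7); WM=3
i=3 t=10 v=5: → [10,12); WM=9
i=4 t=10 v=6: → [10,12); WM=9
i=5 t=10 v=7: → [10,12); WM=9
i=6 t=11 v=7: → [10,13); WM=9
i=7 t=12 v=6: → [10,14); WM=11
i=8 t=12 v=3: → [10,14); WM=11
i=9 t=13 v=9: → [10,15); WM=12
i=10 t=6 v=6: DROP (t<12-4); WM=12
i=11 t=13 v=7: → [10,15); WM=12
i=12 t=15 v=8: → [15,17); WM=12
i=13 t=7 v=7: DROP (t<12-4); WM=14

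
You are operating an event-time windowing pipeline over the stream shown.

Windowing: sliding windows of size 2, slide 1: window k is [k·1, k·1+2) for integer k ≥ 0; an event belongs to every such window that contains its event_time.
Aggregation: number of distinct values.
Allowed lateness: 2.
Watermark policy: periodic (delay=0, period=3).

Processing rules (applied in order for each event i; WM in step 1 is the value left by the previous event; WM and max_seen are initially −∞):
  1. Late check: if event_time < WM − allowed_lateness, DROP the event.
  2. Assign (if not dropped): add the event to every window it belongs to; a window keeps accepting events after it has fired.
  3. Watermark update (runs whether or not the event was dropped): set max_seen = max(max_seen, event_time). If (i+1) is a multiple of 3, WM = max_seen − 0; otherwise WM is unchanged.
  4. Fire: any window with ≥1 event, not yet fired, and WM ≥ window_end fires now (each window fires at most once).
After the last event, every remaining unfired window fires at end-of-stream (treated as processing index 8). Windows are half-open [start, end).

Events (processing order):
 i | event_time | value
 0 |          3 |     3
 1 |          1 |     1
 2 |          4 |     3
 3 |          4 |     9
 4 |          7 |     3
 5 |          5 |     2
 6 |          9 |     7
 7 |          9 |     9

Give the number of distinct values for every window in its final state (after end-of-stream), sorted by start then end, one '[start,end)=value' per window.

i=0 t=3 v=3: → [3,5),[2,4); WM=−∞
i=1 t=1 v=1: → [1,3),[0,2); WM=−∞
i=2 t=4 v=3: → [4,6),[3,5); WM=4; [0,2) fires=1 [1,3) fires=1 [2,4) fires=1
i=3 t=4 v=9: → [4,6),[3,5); WM=4
i=4 t=7 v=3: → [7,9),[6,8); WM=4
i=5 t=5 v=2: → [5,7),[4,6); WM=7; [3,5) fires=2 [4,6) fires=3 [5,7) fires=1
i=6 t=9 v=7: → [9,11),[8,10); WM=7
i=7 t=9 v=9: → [9,11),[8,10); WM=7

[0,2)=1 [1,3)=1 [2,4)=1 [3,5)=2 [4,6)=3 [5,7)=1 [6,8)=1 [7,9)=1 [8,10)=2 [9,11)=2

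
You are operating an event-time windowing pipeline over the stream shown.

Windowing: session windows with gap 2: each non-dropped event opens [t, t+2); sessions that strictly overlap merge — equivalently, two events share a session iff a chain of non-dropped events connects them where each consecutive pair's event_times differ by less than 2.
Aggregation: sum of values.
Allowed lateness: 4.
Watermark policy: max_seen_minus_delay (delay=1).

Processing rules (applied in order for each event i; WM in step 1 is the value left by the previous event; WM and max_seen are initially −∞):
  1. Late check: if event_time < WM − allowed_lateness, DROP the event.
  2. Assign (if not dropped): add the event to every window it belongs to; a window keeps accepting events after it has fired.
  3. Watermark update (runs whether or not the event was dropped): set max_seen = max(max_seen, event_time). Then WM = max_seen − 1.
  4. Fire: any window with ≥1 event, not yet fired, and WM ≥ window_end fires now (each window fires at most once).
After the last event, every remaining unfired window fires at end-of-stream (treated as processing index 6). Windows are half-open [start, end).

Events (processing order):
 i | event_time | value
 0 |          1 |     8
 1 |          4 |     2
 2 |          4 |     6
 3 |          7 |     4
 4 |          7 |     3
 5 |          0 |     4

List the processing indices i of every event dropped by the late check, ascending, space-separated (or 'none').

5

i=0 t=1 v=8: → [1,3); WM=0
i=1 t=4 v=2: → [4,6); WM=3
i=2 t=4 v=6: → [4,6); WM=3
i=3 t=7 v=4: → [7,9); WM=6
i=4 t=7 v=3: → [7,9); WM=6
i=5 t=0 v=4: DROP (t<6-4); WM=6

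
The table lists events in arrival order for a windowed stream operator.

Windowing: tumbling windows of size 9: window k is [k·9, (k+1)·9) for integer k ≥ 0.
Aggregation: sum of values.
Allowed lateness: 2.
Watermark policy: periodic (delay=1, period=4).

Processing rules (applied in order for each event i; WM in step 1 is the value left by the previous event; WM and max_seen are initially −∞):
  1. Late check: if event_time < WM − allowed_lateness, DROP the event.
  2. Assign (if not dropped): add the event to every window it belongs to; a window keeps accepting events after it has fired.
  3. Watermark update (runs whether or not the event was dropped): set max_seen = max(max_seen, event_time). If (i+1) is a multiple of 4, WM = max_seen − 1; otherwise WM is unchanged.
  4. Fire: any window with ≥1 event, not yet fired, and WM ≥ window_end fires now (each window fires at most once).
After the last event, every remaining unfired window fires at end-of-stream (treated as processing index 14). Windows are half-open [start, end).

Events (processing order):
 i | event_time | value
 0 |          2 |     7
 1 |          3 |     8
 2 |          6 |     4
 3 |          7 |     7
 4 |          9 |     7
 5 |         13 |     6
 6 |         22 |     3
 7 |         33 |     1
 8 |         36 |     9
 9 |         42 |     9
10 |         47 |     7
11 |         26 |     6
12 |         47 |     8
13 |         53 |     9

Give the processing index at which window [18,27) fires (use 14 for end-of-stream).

7

i=0 t=2 v=7: → [0,9); WM=−∞
i=1 t=3 v=8: → [0,9); WM=−∞
i=2 t=6 v=4: → [0,9); WM=−∞
i=3 t=7 v=7: → [0,9); WM=6
i=4 t=9 v=7: → [9,18); WM=6
i=5 t=13 v=6: → [9,18); WM=6
i=6 t=22 v=3: → [18,27); WM=6
i=7 t=33 v=1: → [27,36); WM=32; [0,9) fires=26 [9,18) fires=13 [18,27) fires=3
i=8 t=36 v=9: → [36,45); WM=32
i=9 t=42 v=9: → [36,45); WM=32
i=10 t=47 v=7: → [45,54); WM=32
i=11 t=26 v=6: DROP (t<32-2); WM=46; [27,36) fires=1 [36,45) fires=18
i=12 t=47 v=8: → [45,54); WM=46
i=13 t=53 v=9: → [45,54); WM=46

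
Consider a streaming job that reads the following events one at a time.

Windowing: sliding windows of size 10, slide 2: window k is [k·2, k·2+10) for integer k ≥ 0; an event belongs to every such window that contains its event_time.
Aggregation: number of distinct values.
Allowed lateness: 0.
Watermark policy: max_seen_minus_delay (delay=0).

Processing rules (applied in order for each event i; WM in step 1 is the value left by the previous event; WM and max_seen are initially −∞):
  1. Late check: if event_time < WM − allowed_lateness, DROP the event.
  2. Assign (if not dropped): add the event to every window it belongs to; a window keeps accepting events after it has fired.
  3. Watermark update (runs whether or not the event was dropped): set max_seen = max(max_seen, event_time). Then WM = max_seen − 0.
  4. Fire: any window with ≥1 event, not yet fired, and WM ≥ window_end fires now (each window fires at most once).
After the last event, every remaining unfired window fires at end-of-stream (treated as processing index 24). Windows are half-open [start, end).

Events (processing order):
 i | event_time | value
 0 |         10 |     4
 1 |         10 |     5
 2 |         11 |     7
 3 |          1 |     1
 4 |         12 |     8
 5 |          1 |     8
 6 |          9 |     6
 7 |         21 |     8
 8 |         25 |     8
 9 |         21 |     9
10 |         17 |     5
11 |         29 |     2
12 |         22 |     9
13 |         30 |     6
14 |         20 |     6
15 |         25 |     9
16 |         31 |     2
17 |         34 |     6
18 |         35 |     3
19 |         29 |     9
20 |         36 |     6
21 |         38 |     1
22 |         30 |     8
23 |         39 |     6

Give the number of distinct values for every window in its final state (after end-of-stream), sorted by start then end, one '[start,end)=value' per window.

[2,12)=3 [4,14)=4 [6,16)=4 [8,18)=4 [10,20)=4 [12,22)=1 [14,24)=1 [16,26)=1 [18,28)=1 [20,30)=2 [22,32)=3 [24,34)=3 [26,36)=3 [28,38)=3 [30,40)=4 [32,42)=3 [34,44)=3 [36,46)=2 [38,48)=2

i=0 t=10 v=4: → [10,20),[8,18),[6,16),[4,14),[2,12); WM=10
i=1 t=10 v=5: → [10,20),[8,18),[6,16),[4,14),[2,12); WM=10
i=2 t=11 v=7: → [10,20),[8,18),[6,16),[4,14),[2,12); WM=11
i=3 t=1 v=1: DROP (t<11-0); WM=11
i=4 t=12 v=8: → [12,22),[10,20),[8,18),[6,16),[4,14); WM=12; [2,12) fires=3
i=5 t=1 v=8: DROP (t<12-0); WM=12
i=6 t=9 v=6: DROP (t<12-0); WM=12
i=7 t=21 v=8: → [20,30),[18,28),[16,26),[14,24),[12,22); WM=21; [4,14) fires=4 [6,16) fires=4 [8,18) fires=4 [10,20) fires=4
i=8 t=25 v=8: → [24,34),[22,32),[20,30),[18,28),[16,26); WM=25; [12,22) fires=1 [14,24) fires=1
i=9 t=21 v=9: DROP (t<25-0); WM=25
i=10 t=17 v=5: DROP (t<25-0); WM=25
i=11 t=29 v=2: → [28,38),[26,36),[24,34),[22,32),[20,30); WM=29; [16,26) fires=1 [18,28) fires=1
i=12 t=22 v=9: DROP (t<29-0); WM=29
i=13 t=30 v=6: → [30,40),[28,38),[26,36),[24,34),[22,32); WM=30; [20,30) fires=2
i=14 t=20 v=6: DROP (t<30-0); WM=30
i=15 t=25 v=9: DROP (t<30-0); WM=30
i=16 t=31 v=2: → [30,40),[28,38),[26,36),[24,34),[22,32); WM=31
i=17 t=34 v=6: → [34,44),[32,42),[30,40),[28,38),[26,36); WM=34; [22,32) fires=3 [24,34) fires=3
i=18 t=35 v=3: → [34,44),[32,42),[30,40),[28,38),[26,36); WM=35
i=19 t=29 v=9: DROP (t<35-0); WM=35
i=20 t=36 v=6: → [36,46),[34,44),[32,42),[30,40),[28,38); WM=36; [26,36) fires=3
i=21 t=38 v=1: → [38,48),[36,46),[34,44),[32,42),[30,40); WM=38; [28,38) fires=3
i=22 t=30 v=8: DROP (t<38-0); WM=38
i=23 t=39 v=6: → [38,48),[36,46),[34,44),[32,42),[30,40); WM=39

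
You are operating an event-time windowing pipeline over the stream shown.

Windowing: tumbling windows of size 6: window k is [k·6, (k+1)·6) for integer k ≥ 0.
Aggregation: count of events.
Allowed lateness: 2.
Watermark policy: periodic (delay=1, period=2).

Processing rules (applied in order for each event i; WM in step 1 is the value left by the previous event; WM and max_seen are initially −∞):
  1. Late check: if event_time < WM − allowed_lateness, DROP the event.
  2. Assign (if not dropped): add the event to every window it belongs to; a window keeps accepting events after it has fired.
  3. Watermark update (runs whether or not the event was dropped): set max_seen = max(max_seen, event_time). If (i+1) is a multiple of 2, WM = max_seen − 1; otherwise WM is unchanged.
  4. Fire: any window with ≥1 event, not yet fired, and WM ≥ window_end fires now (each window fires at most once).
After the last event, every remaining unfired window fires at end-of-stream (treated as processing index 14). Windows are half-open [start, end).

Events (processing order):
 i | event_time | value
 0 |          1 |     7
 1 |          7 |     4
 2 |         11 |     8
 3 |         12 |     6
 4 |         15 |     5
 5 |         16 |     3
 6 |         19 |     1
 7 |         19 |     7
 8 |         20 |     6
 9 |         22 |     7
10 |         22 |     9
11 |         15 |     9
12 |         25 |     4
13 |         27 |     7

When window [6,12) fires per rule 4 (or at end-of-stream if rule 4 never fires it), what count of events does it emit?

i=0 t=1 v=7: → [0,6); WM=−∞
i=1 t=7 v=4: → [6,12); WM=6; [0,6) fires=1
i=2 t=11 v=8: → [6,12); WM=6
i=3 t=12 v=6: → [12,18); WM=11
i=4 t=15 v=5: → [12,18); WM=11
i=5 t=16 v=3: → [12,18); WM=15; [6,12) fires=2
i=6 t=19 v=1: → [18,24); WM=15
i=7 t=19 v=7: → [18,24); WM=18; [12,18) fires=3
i=8 t=20 v=6: → [18,24); WM=18
i=9 t=22 v=7: → [18,24); WM=21
i=10 t=22 v=9: → [18,24); WM=21
i=11 t=15 v=9: DROP (t<21-2); WM=21
i=12 t=25 v=4: → [24,30); WM=21
i=13 t=27 v=7: → [24,30); WM=26; [18,24) fires=5

2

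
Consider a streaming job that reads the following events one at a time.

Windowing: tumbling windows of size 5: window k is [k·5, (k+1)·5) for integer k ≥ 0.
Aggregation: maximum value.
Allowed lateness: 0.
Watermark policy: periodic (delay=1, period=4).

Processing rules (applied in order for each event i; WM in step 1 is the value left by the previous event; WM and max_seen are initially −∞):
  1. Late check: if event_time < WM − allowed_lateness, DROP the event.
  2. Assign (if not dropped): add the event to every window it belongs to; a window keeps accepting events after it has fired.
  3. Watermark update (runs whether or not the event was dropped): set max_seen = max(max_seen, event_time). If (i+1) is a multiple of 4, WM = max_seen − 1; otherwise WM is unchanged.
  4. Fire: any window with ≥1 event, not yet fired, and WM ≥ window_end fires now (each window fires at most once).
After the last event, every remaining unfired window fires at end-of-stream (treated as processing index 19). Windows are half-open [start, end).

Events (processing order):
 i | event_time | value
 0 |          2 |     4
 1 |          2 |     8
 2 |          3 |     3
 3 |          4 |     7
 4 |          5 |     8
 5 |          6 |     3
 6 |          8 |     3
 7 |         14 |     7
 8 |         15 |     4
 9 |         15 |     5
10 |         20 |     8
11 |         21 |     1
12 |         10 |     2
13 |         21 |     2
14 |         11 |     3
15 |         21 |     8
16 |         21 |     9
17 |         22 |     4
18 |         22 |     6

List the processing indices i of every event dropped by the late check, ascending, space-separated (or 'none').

12 14

i=0 t=2 v=4: → [0,5); WM=−∞
i=1 t=2 v=8: → [0,5); WM=−∞
i=2 t=3 v=3: → [0,5); WM=−∞
i=3 t=4 v=7: → [0,5); WM=3
i=4 t=5 v=8: → [5,10); WM=3
i=5 t=6 v=3: → [5,10); WM=3
i=6 t=8 v=3: → [5,10); WM=3
i=7 t=14 v=7: → [10,15); WM=13; [0,5) fires=8 [5,10) fires=8
i=8 t=15 v=4: → [15,20); WM=13
i=9 t=15 v=5: → [15,20); WM=13
i=10 t=20 v=8: → [20,25); WM=13
i=11 t=21 v=1: → [20,25); WM=20; [10,15) fires=7 [15,20) fires=5
i=12 t=10 v=2: DROP (t<20-0); WM=20
i=13 t=21 v=2: → [20,25); WM=20
i=14 t=11 v=3: DROP (t<20-0); WM=20
i=15 t=21 v=8: → [20,25); WM=20
i=16 t=21 v=9: → [20,25); WM=20
i=17 t=22 v=4: → [20,25); WM=20
i=18 t=22 v=6: → [20,25); WM=20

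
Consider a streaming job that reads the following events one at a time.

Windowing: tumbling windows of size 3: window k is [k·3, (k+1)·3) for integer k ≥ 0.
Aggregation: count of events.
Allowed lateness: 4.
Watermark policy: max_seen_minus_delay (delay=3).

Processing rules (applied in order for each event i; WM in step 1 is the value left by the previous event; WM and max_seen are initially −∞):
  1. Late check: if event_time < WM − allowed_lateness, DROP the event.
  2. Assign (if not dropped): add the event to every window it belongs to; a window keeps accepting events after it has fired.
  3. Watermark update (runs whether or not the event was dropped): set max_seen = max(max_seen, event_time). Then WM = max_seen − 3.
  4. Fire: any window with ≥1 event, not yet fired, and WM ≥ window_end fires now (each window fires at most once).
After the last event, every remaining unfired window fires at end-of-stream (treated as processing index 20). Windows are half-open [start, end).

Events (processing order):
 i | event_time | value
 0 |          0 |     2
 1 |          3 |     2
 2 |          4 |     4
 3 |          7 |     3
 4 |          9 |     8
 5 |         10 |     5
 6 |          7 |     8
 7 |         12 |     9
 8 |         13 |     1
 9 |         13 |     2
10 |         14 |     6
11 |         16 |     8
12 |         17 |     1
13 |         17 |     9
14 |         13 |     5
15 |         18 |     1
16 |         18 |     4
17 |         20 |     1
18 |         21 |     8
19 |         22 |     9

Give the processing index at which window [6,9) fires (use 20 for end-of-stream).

i=0 t=0 v=2: → [0,3); WM=-3
i=1 t=3 v=2: → [3,6); WM=0
i=2 t=4 v=4: → [3,6); WM=1
i=3 t=7 v=3: → [6,9); WM=4; [0,3) fires=1
i=4 t=9 v=8: → [9,12); WM=6; [3,6) fires=2
i=5 t=10 v=5: → [9,12); WM=7
i=6 t=7 v=8: → [6,9); WM=7
i=7 t=12 v=9: → [12,15); WM=9; [6,9) fires=2
i=8 t=13 v=1: → [12,15); WM=10
i=9 t=13 v=2: → [12,15); WM=10
i=10 t=14 v=6: → [12,15); WM=11
i=11 t=16 v=8: → [15,18); WM=13; [9,12) fires=2
i=12 t=17 v=1: → [15,18); WM=14
i=13 t=17 v=9: → [15,18); WM=14
i=14 t=13 v=5: → [12,15); WM=14
i=15 t=18 v=1: → [18,21); WM=15; [12,15) fires=5
i=16 t=18 v=4: → [18,21); WM=15
i=17 t=20 v=1: → [18,21); WM=17
i=18 t=21 v=8: → [21,24); WM=18; [15,18) fires=3
i=19 t=22 v=9: → [21,24); WM=19

7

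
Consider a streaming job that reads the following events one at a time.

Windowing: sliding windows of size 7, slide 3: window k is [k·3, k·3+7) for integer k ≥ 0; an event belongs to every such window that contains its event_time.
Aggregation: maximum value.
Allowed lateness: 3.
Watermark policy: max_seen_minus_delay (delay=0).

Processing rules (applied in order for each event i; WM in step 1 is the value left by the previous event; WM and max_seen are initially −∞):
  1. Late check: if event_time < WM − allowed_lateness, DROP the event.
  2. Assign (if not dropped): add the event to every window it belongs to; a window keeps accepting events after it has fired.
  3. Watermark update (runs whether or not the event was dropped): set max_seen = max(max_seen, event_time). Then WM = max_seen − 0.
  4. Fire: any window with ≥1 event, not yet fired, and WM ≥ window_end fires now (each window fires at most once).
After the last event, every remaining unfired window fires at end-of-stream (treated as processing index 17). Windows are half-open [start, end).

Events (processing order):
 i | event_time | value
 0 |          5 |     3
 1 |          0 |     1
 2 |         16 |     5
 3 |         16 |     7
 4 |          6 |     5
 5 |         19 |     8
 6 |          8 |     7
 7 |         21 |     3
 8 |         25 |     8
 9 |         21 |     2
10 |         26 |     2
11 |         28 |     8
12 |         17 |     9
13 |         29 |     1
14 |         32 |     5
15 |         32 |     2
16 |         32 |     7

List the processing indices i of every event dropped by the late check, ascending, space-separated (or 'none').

1 4 6 9 12

i=0 t=5 v=3: → [3,10),[0,7); WM=5
i=1 t=0 v=1: DROP (t<5-3); WM=5
i=2 t=16 v=5: → [15,22),[12,19); WM=16; [0,7) fires=3 [3,10) fires=3
i=3 t=16 v=7: → [15,22),[12,19); WM=16
i=4 t=6 v=5: DROP (t<16-3); WM=16
i=5 t=19 v=8: → [18,25),[15,22); WM=19; [12,19) fires=7
i=6 t=8 v=7: DROP (t<19-3); WM=19
i=7 t=21 v=3: → [21,28),[18,25),[15,22); WM=21
i=8 t=25 v=8: → [24,31),[21,28); WM=25; [15,22) fires=8 [18,25) fires=8
i=9 t=21 v=2: DROP (t<25-3); WM=25
i=10 t=26 v=2: → [24,31),[21,28); WM=26
i=11 t=28 v=8: → [27,34),[24,31); WM=28; [21,28) fires=8
i=12 t=17 v=9: DROP (t<28-3); WM=28
i=13 t=29 v=1: → [27,34),[24,31); WM=29
i=14 t=32 v=5: → [30,37),[27,34); WM=32; [24,31) fires=8
i=15 t=32 v=2: → [30,37),[27,34); WM=32
i=16 t=32 v=7: → [30,37),[27,34); WM=32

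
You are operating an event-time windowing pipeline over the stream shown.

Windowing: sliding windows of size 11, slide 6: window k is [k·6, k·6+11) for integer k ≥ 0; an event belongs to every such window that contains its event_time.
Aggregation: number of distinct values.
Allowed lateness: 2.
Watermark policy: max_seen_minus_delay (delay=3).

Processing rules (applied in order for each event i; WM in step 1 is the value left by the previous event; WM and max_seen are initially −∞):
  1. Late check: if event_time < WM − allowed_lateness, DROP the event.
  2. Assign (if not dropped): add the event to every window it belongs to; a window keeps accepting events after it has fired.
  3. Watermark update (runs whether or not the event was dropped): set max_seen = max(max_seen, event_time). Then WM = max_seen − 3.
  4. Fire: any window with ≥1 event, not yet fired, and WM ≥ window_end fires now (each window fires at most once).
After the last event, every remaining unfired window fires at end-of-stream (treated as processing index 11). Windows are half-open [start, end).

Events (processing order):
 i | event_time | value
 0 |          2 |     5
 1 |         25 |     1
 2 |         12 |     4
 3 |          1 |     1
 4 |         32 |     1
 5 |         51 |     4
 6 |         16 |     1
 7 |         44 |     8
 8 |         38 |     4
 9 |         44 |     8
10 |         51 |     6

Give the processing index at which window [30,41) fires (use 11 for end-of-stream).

i=0 t=2 v=5: → [0,11); WM=-1
i=1 t=25 v=1: → [24,35),[18,29); WM=22; [0,11) fires=1
i=2 t=12 v=4: DROP (t<22-2); WM=22
i=3 t=1 v=1: DROP (t<22-2); WM=22
i=4 t=32 v=1: → [30,41),[24,35); WM=29; [18,29) fires=1
i=5 t=51 v=4: → [48,59),[42,53); WM=48; [24,35) fires=1 [30,41) fires=1
i=6 t=16 v=1: DROP (t<48-2); WM=48
i=7 t=44 v=8: DROP (t<48-2); WM=48
i=8 t=38 v=4: DROP (t<48-2); WM=48
i=9 t=44 v=8: DROP (t<48-2); WM=48
i=10 t=51 v=6: → [48,59),[42,53); WM=48

5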